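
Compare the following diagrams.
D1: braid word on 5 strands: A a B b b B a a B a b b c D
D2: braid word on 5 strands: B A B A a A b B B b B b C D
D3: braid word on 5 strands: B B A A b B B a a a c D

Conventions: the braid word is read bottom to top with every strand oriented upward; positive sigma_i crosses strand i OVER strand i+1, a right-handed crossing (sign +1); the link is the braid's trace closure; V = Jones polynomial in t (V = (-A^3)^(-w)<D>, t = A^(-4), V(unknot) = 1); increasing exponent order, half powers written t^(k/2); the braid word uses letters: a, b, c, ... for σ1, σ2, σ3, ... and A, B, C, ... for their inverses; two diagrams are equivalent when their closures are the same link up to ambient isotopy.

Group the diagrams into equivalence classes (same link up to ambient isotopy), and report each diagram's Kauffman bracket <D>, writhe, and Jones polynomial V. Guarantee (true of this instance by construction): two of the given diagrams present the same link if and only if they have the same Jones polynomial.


classes: {D1} | {D2} | {D3}
V(D1) = t - t^2 + 2t^3 - t^4 + t^5 - t^6  [14 crossings, <D> = -A^-12 + A^-8 - A^-4 + 2 - A^4 + A^8, w = +4]
D2 (bracket A^-14 + A^-6 - A^-2; 14 crossings at w = -6): V = -t^-4 + t^-3 + t^-1
D3 (bracket -A^-10 + 2A^-6 - A^-2 + 2A^2 - A^6 + A^10 - A^14; 12 crossings at w = -2): V = -t^-5 + t^-4 - t^-3 + 2t^-2 - t^-1 + 2 - t
note: comparing 3 Jones polynomials yields 3 groups


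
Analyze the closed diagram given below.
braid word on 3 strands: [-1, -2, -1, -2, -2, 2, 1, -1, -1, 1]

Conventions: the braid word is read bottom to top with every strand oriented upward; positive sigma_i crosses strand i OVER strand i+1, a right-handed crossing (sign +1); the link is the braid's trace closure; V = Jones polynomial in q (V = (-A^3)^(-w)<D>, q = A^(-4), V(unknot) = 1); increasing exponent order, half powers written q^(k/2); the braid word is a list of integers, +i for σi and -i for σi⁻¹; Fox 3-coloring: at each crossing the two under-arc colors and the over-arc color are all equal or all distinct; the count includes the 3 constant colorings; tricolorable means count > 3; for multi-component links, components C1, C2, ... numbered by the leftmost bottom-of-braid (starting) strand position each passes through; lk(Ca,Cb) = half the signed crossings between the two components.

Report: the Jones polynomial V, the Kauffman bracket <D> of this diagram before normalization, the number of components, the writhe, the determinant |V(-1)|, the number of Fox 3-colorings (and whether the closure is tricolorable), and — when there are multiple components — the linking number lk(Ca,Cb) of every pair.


V(q) = -q^-4 + q^-3 + q^-1
bracket: A^-8 + 1 - A^4, w = -4
1 component, writhe -4, over 10 crossings
det 3, colorings 9 of 3^10 — tricolorable
observation: V spans 3 powers of q: at least 3 crossings in any diagram


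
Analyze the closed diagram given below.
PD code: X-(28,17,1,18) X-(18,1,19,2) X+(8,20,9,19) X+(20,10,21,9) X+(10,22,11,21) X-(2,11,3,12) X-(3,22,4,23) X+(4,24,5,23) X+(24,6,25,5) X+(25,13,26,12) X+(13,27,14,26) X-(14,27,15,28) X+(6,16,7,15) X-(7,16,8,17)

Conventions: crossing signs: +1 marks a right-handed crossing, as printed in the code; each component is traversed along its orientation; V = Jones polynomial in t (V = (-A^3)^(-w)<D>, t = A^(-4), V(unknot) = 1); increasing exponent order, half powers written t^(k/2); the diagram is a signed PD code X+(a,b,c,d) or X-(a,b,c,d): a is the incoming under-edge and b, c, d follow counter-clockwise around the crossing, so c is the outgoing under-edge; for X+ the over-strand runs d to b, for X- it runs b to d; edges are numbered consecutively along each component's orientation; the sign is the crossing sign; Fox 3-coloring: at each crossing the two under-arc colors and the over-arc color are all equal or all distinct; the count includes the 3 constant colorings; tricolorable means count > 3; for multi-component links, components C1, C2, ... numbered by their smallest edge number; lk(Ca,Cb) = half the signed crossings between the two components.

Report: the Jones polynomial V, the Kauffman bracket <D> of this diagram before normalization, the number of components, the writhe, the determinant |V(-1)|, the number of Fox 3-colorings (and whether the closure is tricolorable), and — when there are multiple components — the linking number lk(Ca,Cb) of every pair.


V = t^-1 - 1 + 2t - 2t^2 + 2t^3 - 2t^4 + t^5
<D> = A^-14 - 2A^-10 + 2A^-6 - 2A^-2 + 2A^2 - A^6 + A^10 (w = +2)
1 component over 14 crossings, w = +2
3 Fox colorings among 3^14, |V(-1)| = 11: not tricolorable
why: w = +2 (over 14 crossings) is diagram-only; (-A^3)^(-2) removes it from V


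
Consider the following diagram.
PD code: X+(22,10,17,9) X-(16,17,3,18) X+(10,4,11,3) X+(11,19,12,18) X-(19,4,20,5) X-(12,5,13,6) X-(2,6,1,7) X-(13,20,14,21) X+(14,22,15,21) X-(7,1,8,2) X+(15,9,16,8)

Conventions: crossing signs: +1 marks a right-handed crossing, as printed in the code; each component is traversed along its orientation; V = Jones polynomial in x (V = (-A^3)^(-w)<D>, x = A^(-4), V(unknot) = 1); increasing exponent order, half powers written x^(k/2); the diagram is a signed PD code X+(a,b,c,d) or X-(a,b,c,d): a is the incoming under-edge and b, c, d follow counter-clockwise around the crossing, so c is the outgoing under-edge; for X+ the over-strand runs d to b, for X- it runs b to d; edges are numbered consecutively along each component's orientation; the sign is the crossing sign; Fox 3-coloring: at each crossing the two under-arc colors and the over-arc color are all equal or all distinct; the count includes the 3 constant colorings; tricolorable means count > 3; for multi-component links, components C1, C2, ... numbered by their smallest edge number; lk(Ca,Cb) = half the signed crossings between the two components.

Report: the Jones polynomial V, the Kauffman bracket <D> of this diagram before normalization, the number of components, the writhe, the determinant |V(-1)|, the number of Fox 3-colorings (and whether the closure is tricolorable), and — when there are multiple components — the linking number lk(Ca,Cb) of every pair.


V(x) = x^-3 + x^-2 + x^-1 + 1
bracket: -A^-3 - A - A^5 - A^9, w = -1
3 components, writhe -1, over 11 crossings
lk(C1,C2) = -1
linking number lk(C1,C3) = 0
lk(C2,C3): 0
det 0, colorings 9 of 3^11 — tricolorable
observation: w = -1 shifts under R1 moves; the (-A^3)^(1) factor cancels that in V


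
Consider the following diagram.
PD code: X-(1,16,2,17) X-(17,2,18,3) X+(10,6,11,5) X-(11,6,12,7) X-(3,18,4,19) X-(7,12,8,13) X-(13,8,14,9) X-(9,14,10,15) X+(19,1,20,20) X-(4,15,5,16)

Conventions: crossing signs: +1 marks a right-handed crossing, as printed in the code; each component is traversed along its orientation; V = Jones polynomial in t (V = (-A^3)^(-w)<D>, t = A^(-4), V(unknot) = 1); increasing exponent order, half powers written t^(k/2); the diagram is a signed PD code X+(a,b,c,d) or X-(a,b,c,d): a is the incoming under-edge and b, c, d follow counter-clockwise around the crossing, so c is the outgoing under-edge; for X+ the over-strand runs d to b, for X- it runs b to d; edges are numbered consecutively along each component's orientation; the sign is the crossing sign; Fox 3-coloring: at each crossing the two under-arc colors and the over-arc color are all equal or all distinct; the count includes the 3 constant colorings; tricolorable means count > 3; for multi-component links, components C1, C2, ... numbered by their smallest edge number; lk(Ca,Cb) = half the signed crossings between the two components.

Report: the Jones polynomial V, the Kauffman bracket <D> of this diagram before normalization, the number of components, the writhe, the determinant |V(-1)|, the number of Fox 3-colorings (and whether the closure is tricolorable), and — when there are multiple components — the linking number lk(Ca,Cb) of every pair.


Jones polynomial: V(t) = t^-8 - 2t^-7 + t^-6 - 2t^-5 + 2t^-4 + t^-2
<D> = A^-10 + 2A^-2 - 2A^2 + A^6 - 2A^10 + A^14; writhe -6
components 1, writhe -6 (10 crossings)
3-colorings: 27 of 3^10, det 9 — tricolorable
note: V spans 6 powers of t: at least 6 crossings in any diagram


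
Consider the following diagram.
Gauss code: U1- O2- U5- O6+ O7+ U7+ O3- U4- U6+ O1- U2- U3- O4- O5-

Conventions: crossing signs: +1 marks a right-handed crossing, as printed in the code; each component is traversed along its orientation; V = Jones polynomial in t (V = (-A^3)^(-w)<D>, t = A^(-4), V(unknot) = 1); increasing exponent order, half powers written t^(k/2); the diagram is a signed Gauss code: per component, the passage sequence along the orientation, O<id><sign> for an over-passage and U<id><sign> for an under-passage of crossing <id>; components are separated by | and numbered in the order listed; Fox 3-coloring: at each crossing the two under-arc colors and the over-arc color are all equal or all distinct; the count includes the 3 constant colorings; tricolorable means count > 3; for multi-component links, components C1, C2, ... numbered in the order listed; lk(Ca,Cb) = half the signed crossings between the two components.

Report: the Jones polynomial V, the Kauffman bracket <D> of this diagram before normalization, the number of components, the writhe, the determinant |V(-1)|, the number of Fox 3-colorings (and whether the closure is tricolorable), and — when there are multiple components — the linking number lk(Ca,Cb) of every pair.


V(t) = -t^-6 + t^-5 - t^-4 + 2t^-3 - t^-2 + t^-1
bracket: -A^-5 + A^-1 - 2A^3 + A^7 - A^11 + A^15, w = -3
1 component, writhe -3, over 7 crossings
det 7, colorings 3 of 3^7 — not tricolorable
observation: |V(-1)| = 7: so not tricolorable, since 3 does not divide 7


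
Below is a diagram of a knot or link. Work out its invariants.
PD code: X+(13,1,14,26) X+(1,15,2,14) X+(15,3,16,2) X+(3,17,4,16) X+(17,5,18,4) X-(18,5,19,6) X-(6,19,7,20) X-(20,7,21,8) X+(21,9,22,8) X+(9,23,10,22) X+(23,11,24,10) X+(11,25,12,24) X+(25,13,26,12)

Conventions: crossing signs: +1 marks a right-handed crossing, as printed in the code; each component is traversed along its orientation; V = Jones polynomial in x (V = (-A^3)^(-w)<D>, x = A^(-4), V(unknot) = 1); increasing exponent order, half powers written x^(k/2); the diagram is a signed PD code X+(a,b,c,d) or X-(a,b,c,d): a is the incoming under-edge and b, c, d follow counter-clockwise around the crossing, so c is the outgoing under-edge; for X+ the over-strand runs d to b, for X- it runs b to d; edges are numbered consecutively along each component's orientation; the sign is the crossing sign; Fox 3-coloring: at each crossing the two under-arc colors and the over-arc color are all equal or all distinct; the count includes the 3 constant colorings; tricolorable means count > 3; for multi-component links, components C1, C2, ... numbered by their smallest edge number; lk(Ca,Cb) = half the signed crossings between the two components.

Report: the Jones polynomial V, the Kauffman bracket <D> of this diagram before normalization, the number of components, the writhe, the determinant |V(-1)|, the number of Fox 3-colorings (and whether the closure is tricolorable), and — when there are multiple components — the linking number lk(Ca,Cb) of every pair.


V(x) = x^3 + x^5 - x^6 + x^7 - x^8 + x^9 - x^10
bracket: A^-19 - A^-15 + A^-11 - A^-7 + A^-3 - A - A^9, w = +7
1 component, writhe +7, over 13 crossings
det 7, colorings 3 of 3^13 — not tricolorable
observation: w = +7 shifts under R1 moves; the (-A^3)^(-7) factor cancels that in V


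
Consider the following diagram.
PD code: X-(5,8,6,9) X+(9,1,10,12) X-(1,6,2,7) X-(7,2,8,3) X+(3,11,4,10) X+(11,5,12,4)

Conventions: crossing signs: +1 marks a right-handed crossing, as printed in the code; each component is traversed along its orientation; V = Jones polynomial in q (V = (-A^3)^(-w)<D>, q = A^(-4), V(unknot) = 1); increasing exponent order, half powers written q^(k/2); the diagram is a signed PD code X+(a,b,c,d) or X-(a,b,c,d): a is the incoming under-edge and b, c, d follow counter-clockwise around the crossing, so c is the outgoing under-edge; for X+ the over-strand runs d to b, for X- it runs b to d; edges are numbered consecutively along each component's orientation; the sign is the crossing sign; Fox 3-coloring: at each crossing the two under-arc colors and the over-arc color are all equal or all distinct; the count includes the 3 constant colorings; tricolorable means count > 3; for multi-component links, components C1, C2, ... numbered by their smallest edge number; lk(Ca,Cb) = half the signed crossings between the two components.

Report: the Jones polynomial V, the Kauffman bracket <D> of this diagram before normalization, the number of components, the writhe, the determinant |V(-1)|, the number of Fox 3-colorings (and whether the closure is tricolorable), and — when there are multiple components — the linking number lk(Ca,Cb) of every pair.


Jones polynomial: V(q) = -q^-3 + 2q^-2 - 2q^-1 + 3 - 2q + 2q^2 - q^3
<D> = -A^-12 + 2A^-8 - 2A^-4 + 3 - 2A^4 + 2A^8 - A^12; writhe 0
components 1, writhe 0 (6 crossings)
3-colorings: 3 of 3^6, det 13 — not tricolorable
note: det 13 = |V(-1)|; not divisible by 3, so not tricolorable


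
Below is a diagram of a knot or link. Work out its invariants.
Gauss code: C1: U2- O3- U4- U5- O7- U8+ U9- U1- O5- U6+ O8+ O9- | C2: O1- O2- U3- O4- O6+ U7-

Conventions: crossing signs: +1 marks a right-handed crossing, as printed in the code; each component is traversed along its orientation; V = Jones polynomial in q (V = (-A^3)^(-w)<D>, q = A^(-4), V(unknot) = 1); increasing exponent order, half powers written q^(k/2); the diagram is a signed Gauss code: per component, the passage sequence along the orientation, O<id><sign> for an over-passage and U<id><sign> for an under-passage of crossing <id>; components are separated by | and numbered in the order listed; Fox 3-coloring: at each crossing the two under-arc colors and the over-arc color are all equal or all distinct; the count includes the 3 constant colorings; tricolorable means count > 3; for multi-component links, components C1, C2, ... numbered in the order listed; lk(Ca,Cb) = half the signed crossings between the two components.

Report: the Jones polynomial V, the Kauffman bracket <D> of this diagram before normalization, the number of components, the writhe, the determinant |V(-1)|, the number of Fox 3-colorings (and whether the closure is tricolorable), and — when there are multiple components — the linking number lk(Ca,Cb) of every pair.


Jones polynomial: V(q) = -q^(-15/2) + 2q^(-13/2) - 2q^(-11/2) + 2q^(-9/2) - 3q^(-7/2) + q^(-5/2) - q^(-3/2)
<D> = A^-9 - A^-5 + 3A^-1 - 2A^3 + 2A^7 - 2A^11 + A^15; writhe -5
components 2, writhe -5 (9 crossings)
linking number lk(C1,C2) = -2
3-colorings: 9 of 3^9, det 12 — tricolorable
note: w = -5 (over 9 crossings) is diagram-only; (-A^3)^(5) removes it from V


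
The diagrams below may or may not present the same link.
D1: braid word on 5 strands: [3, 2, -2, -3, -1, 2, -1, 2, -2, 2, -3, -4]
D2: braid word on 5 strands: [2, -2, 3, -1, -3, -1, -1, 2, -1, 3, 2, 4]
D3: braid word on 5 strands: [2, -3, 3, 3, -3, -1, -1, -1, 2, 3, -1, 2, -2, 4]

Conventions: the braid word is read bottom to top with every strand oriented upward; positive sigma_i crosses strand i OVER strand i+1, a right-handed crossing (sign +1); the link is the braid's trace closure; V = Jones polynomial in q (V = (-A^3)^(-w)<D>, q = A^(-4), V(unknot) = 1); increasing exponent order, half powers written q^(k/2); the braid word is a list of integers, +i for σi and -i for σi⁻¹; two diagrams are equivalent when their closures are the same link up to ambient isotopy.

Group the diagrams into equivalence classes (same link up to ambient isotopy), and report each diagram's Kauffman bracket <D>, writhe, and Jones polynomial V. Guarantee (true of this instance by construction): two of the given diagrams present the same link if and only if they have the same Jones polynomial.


grouping into links: {D1} | {D2, D3}
V(D1) = q^-2 - q^-1 + 1 - q + q^2  (w -2, c 12, <D> = A^-14 - A^-10 + A^-6 - A^-2 + A^2)
V(D2) = q^-5 - 2q^-4 + 2q^-3 - 2q^-2 + 2q^-1 - 1 + q  (w 0, c 12, <D> = A^-4 - 1 + 2A^4 - 2A^8 + 2A^12 - 2A^16 + A^20)
V(D3) = q^-5 - 2q^-4 + 2q^-3 - 2q^-2 + 2q^-1 - 1 + q  [14 crossings, <D> = A^-4 - 1 + 2A^4 - 2A^8 + 2A^12 - 2A^16 + A^20, w = 0]
why: 2 values of V(q) split the 3 diagrams


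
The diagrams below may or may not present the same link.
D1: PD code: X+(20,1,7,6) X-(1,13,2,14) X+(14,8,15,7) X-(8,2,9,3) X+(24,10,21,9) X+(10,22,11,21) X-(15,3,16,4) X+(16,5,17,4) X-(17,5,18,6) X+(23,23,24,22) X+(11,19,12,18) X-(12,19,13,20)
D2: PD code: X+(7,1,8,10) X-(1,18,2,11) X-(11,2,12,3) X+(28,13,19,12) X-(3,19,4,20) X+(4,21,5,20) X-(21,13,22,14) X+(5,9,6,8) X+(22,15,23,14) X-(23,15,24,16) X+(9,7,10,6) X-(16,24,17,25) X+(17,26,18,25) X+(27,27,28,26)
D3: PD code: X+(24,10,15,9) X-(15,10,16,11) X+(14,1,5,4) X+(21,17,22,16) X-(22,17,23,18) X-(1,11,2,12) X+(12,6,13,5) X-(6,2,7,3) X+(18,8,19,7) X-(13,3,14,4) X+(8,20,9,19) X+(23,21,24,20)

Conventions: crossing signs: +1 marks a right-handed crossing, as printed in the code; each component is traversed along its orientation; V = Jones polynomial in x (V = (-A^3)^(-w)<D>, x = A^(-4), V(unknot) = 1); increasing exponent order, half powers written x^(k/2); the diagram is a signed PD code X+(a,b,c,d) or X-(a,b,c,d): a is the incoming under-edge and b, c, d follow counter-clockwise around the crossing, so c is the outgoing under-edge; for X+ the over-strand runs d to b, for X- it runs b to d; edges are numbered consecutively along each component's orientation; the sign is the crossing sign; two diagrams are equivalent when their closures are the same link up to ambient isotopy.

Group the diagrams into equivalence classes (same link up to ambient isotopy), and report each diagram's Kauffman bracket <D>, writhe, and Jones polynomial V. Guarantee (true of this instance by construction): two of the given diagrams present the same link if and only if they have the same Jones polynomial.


grouping into links: {D1, D3} | {D2}
V(D1) = x^-2 + 2 + x^2  (w +2, c 12, <D> = A^-2 + 2A^6 + A^14)
D2 (bracket -A^-10 + A^2 + 2A^6 + A^10 + A^14; 14 crossings at w = +2): V = x^-2 + x^-1 + 2 + x - x^4
V(D3) = x^-2 + 2 + x^2  (w +2, c 12, <D> = A^-2 + 2A^6 + A^14)
key observation: V(x) takes 2 values over 3 diagrams, fixing the grouping


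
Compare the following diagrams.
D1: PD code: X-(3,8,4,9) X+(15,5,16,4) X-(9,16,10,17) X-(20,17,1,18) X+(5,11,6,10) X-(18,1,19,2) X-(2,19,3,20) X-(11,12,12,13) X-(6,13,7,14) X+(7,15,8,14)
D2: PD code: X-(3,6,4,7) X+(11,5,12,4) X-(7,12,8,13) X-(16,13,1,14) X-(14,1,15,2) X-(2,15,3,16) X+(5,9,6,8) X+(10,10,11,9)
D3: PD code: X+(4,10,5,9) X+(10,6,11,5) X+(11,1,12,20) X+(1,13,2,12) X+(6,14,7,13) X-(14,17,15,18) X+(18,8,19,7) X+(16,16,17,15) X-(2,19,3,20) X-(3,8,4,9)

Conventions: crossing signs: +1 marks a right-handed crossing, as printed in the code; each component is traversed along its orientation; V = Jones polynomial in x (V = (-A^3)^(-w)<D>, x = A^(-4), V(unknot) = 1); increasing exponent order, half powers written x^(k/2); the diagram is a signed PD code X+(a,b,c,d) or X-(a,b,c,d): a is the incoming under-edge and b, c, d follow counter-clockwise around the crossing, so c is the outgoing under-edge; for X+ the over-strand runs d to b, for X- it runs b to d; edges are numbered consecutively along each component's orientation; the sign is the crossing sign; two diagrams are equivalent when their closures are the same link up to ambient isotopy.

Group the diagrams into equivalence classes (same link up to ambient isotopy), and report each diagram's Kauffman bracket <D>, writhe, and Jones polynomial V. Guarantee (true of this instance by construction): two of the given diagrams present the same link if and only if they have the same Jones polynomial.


classes: {D1, D2} | {D3}
V(D1) = -x^-6 + 2x^-5 - 2x^-4 + 3x^-3 - 3x^-2 + 2x^-1 - 1 + x  [10 crossings, <D> = A^-16 - A^-12 + 2A^-8 - 3A^-4 + 3 - 2A^4 + 2A^8 - A^12, w = -4]
D2 (bracket A^-10 - A^-6 + 2A^-2 - 3A^2 + 3A^6 - 2A^10 + 2A^14 - A^18; 8 crossings at w = -2): V = -x^-6 + 2x^-5 - 2x^-4 + 3x^-3 - 3x^-2 + 2x^-1 - 1 + x
V(D3) = x - x^2 + 2x^3 - x^4 + x^5 - x^6  [10 crossings, <D> = -A^-12 + A^-8 - A^-4 + 2 - A^4 + A^8, w = +4]
note: 2 classes among 3 diagrams; unequal V(x) rules out equality


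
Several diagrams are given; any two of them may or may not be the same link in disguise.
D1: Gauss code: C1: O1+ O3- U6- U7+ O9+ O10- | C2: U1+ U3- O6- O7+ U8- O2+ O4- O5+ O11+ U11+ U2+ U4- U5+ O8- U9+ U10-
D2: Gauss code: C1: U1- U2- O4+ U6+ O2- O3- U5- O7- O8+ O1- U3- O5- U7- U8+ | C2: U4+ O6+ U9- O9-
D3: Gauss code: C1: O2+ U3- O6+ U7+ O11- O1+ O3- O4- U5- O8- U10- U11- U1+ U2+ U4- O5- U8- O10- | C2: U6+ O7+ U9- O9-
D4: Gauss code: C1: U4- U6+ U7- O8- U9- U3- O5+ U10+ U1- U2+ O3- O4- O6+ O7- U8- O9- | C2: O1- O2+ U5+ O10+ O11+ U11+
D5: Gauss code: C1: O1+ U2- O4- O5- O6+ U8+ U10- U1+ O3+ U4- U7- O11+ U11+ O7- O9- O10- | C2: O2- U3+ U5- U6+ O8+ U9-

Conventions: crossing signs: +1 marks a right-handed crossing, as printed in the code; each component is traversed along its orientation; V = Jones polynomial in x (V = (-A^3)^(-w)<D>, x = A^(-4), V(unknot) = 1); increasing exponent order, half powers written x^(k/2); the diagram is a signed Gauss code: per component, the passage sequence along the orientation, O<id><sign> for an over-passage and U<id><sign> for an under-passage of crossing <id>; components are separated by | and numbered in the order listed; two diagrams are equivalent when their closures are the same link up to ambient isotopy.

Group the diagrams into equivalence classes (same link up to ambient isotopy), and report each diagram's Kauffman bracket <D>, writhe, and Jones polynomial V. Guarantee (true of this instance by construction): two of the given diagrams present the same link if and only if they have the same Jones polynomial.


equivalence classes: {D1} | {D2, D3, D4} | {D5}
D1 (bracket A + A^5; 11 crossings at w = +1): V = -x^(-1/2) - x^(1/2)
V(D2) = x^(-7/2) - x^(-5/2) + x^(-3/2) - 2x^(-1/2) - x^(3/2)  (w -3, c 9, <D> = A^-15 + 2A^-7 - A^-3 + A - A^5)
V(D3) = x^(-7/2) - x^(-5/2) + x^(-3/2) - 2x^(-1/2) - x^(3/2)  [11 crossings, <D> = A^-15 + 2A^-7 - A^-3 + A - A^5, w = -3]
V(D4) = x^(-7/2) - x^(-5/2) + x^(-3/2) - 2x^(-1/2) - x^(3/2)  (w -1, c 11, <D> = A^-9 + 2A^-1 - A^3 + A^7 - A^11)
D5 (bracket A^-9 - A^-5 + 2A^-1 - A^3 + 2A^7 - A^11; 11 crossings at w = -1): V = x^(-7/2) - 2x^(-5/2) + x^(-3/2) - 2x^(-1/2) + x^(1/2) - x^(3/2)
key observation: V(x) takes 3 values over 5 diagrams, fixing the grouping


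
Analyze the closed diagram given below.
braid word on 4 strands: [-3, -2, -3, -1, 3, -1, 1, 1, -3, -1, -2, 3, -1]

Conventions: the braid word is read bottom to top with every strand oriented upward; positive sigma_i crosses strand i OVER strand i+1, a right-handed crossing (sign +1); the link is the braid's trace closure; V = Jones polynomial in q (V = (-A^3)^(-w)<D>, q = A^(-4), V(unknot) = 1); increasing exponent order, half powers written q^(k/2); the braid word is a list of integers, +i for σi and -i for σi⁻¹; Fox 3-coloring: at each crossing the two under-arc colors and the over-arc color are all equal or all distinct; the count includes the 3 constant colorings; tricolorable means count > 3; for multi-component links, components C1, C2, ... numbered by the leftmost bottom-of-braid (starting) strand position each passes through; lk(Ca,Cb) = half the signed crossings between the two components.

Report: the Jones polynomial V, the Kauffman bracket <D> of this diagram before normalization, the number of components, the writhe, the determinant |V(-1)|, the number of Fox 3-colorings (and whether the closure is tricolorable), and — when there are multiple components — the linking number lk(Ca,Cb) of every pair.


V = -q^-4 + q^-3 + q^-1
<D> = -A^-11 - A^-3 + A (w = -5)
1 component over 13 crossings, w = -5
9 Fox colorings among 3^13, |V(-1)| = 3: tricolorable
why: det 3 = |V(-1)|; divisible by 3, so tricolorable


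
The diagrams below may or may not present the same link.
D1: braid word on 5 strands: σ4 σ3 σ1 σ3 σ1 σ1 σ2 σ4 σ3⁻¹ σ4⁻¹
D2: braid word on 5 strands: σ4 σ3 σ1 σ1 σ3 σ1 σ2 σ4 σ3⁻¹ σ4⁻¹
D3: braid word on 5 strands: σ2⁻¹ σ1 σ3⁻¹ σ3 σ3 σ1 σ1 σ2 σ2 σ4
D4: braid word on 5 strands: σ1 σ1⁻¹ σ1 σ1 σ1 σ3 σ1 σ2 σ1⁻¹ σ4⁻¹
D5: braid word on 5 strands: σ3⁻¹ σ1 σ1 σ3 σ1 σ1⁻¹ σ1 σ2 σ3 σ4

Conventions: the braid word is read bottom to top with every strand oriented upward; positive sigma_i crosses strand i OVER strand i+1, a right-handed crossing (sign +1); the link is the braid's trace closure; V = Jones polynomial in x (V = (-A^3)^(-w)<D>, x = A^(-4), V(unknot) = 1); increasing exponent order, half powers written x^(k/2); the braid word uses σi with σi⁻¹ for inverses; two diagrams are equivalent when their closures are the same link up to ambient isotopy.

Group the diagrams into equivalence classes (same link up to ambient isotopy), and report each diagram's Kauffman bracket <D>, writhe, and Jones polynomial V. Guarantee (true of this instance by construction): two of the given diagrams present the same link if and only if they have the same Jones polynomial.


grouping into links: {D1, D2, D3, D4, D5}
V(D1) = x + x^3 - x^4  (w +6, c 10, <D> = -A^2 + A^6 + A^14)
V(D2) = x + x^3 - x^4  [10 crossings, <D> = -A^2 + A^6 + A^14, w = +6]
V(D3) = x + x^3 - x^4  (w +6, c 10, <D> = -A^2 + A^6 + A^14)
V(D4) = x + x^3 - x^4  [10 crossings, <D> = -A^-4 + 1 + A^8, w = +4]
V(D5) = x + x^3 - x^4  (w +6, c 10, <D> = -A^2 + A^6 + A^14)
why: all 5 diagrams share one V(x), hence one class


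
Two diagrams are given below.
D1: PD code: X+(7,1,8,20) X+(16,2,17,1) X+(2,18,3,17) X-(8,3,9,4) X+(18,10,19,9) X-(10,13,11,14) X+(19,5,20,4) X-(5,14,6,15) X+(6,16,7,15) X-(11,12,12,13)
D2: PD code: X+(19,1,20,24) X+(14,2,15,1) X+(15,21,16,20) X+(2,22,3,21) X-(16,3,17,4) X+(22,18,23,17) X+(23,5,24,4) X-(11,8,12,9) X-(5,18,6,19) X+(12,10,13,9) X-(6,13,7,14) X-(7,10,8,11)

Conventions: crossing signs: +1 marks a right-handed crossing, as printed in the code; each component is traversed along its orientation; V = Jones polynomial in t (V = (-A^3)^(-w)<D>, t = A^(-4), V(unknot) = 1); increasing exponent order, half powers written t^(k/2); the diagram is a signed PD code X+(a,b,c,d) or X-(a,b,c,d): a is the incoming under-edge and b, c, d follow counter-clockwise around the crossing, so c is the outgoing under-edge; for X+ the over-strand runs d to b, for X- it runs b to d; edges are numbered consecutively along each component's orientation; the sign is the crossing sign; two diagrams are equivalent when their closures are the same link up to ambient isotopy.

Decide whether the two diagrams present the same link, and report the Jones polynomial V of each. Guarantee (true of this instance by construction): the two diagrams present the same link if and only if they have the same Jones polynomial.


equivalent: yes
V(D1) = t - t^2 + 2t^3 - t^4 + t^5 - t^6  (w +2, c 10, <D> = -A^-18 + A^-14 - A^-10 + 2A^-6 - A^-2 + A^2)
D2 (bracket -A^-18 + A^-14 - A^-10 + 2A^-6 - A^-2 + A^2; 12 crossings at w = +2): V = t - t^2 + 2t^3 - t^4 + t^5 - t^6
why: one V(t) for all 2 diagrams — one class (guaranteed)


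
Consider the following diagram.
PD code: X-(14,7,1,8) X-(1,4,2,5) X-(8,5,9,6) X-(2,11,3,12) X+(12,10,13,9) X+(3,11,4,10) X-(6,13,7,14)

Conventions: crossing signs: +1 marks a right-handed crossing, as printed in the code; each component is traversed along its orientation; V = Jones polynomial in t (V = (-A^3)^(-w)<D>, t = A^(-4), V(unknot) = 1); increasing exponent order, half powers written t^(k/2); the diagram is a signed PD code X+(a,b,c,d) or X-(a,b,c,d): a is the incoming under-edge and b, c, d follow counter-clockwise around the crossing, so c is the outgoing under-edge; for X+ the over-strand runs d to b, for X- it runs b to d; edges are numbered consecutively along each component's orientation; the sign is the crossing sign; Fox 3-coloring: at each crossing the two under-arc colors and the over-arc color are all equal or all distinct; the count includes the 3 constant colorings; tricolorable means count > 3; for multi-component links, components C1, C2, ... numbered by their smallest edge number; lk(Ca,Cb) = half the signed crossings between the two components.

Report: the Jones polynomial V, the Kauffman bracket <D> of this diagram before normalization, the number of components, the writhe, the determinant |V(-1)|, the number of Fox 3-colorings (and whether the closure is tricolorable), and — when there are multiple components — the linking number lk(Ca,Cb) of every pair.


V(t) = -t^-4 + t^-3 + t^-1
bracket: -A^-5 - A^3 + A^7, w = -3
1 component, writhe -3, over 7 crossings
det 3, colorings 9 of 3^7 — tricolorable
observation: V spans 3 powers of t: at least 3 crossings in any diagram


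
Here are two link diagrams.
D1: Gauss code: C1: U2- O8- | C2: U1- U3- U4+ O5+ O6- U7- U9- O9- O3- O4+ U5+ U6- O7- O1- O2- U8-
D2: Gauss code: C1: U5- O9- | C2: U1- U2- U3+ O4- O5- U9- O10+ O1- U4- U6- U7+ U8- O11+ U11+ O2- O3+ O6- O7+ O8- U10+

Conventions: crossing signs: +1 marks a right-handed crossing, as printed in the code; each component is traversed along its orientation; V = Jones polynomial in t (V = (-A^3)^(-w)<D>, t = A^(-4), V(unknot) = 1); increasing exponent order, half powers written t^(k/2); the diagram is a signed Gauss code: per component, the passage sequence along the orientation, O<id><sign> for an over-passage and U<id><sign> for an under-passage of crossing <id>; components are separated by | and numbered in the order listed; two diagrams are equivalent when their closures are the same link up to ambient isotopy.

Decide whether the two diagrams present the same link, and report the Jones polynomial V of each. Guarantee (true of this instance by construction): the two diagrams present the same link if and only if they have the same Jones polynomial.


equivalent: yes
D1 (bracket A^-13 + A^-5; 9 crossings at w = -5): V = -t^(-5/2) - t^(-1/2)
V(D2) = -t^(-5/2) - t^(-1/2)  [11 crossings, <D> = A^-7 + A, w = -3]
observation: Reidemeister moves carry D1 (9 crossings) to D2 (11)


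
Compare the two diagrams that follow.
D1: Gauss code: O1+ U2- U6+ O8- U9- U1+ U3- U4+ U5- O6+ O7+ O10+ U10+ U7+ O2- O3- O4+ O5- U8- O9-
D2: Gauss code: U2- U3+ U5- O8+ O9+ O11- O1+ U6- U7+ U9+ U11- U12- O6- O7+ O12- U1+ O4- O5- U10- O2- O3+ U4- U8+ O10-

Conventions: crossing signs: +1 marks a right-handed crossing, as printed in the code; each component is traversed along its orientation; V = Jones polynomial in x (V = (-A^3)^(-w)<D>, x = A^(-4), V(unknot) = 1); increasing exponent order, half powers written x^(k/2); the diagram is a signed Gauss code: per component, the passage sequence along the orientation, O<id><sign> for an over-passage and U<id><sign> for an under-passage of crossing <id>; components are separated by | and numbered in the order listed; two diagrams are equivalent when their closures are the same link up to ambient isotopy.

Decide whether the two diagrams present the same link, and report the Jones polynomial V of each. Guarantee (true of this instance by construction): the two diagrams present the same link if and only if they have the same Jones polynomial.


same link: yes
V(D1) = 1  [10 crossings, <D> = 1, w = 0]
V(D2) = 1  [12 crossings, <D> = A^-6, w = -2]
insight: one V(x) for all 2 diagrams — one class (guaranteed)


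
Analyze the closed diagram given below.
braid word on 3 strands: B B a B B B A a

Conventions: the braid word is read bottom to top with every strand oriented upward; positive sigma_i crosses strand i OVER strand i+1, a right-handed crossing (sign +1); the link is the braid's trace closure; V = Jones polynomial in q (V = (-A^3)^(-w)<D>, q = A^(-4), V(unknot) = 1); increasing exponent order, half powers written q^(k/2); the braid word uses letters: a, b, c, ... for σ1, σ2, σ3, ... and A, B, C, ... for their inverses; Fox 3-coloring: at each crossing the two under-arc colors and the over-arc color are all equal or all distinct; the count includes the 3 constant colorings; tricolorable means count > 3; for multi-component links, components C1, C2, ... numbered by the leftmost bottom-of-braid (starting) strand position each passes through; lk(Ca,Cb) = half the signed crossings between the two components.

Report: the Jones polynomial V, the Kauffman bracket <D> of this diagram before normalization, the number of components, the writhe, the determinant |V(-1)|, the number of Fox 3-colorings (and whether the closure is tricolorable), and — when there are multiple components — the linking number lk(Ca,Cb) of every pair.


V(q) = -q^-7 + q^-6 - q^-5 + q^-4 + q^-2
bracket: A^-4 + A^4 - A^8 + A^12 - A^16, w = -4
1 component, writhe -4, over 8 crossings
det 5, colorings 3 of 3^8 — not tricolorable
observation: |V(-1)| = 5: so not tricolorable, since 3 does not divide 5


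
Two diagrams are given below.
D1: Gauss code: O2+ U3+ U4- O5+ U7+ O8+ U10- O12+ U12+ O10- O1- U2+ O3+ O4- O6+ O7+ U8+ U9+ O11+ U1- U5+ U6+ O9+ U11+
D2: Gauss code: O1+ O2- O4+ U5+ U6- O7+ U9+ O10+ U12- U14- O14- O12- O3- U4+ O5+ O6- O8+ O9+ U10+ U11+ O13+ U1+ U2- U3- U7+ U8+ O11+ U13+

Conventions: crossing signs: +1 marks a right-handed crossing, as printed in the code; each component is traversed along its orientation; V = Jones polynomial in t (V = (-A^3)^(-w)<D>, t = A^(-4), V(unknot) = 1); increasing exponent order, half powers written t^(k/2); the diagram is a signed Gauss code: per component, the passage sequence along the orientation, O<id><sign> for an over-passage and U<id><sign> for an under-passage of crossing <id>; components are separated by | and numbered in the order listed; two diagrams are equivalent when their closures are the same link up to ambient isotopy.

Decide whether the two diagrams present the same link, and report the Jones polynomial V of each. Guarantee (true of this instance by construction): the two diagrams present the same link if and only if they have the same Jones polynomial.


equivalent: yes
D1 (bracket A^-14 - 2A^-10 + A^-6 - 2A^-2 + 2A^2 + A^10; 12 crossings at w = +6): V = t^2 + 2t^4 - 2t^5 + t^6 - 2t^7 + t^8
V(D2) = t^2 + 2t^4 - 2t^5 + t^6 - 2t^7 + t^8  (w +4, c 14, <D> = A^-20 - 2A^-16 + A^-12 - 2A^-8 + 2A^-4 + A^4)
key observation: from 12 to 14 crossings by R-moves: one link, two diagrams


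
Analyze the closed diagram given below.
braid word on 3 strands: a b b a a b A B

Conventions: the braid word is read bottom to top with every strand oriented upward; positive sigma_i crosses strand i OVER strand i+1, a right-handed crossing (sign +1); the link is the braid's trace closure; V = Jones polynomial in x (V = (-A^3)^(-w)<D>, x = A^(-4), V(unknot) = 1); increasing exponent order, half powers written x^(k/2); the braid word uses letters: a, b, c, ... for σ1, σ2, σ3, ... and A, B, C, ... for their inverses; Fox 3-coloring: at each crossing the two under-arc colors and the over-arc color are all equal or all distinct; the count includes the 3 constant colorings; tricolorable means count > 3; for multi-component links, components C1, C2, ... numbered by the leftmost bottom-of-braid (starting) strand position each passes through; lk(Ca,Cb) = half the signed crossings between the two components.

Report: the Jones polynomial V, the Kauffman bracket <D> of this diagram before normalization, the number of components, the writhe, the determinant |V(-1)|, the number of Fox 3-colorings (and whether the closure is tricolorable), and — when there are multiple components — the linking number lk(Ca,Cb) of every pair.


Jones polynomial: V(x) = x - x^2 + 2x^3 - x^4 + x^5 - x^6
<D> = -A^-12 + A^-8 - A^-4 + 2 - A^4 + A^8; writhe +4
components 1, writhe +4 (8 crossings)
3-colorings: 3 of 3^8, det 7 — not tricolorable
note: the span of V is 5, forcing >= 5 crossings in any diagram


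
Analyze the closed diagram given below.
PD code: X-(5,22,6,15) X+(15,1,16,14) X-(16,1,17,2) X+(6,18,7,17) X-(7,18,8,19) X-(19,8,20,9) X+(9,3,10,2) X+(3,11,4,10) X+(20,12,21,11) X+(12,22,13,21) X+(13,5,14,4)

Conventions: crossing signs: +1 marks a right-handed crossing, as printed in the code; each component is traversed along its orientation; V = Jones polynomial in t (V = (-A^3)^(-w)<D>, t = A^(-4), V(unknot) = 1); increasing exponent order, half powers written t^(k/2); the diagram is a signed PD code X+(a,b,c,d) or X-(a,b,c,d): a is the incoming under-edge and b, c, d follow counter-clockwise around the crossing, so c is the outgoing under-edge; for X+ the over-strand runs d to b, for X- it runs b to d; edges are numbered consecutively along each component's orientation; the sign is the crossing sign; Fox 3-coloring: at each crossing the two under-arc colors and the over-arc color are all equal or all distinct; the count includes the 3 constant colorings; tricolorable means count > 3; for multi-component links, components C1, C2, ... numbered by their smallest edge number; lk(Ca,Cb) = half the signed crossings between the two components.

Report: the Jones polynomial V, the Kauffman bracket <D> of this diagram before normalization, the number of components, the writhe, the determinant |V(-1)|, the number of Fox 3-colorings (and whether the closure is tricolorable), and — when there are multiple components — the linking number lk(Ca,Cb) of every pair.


V = -2t^(1/2) + t^(3/2) - 2t^(5/2) + t^(7/2) - t^(9/2) + t^(11/2)
<D> = -A^-13 + A^-9 - A^-5 + 2A^-1 - A^3 + 2A^7 (w = +3)
2 components over 11 crossings, w = +3
lk(C1,C2): 0
3 Fox colorings among 3^11, |V(-1)| = 8: not tricolorable
why: |V(-1)| = 8: so not tricolorable, since 3 does not divide 8


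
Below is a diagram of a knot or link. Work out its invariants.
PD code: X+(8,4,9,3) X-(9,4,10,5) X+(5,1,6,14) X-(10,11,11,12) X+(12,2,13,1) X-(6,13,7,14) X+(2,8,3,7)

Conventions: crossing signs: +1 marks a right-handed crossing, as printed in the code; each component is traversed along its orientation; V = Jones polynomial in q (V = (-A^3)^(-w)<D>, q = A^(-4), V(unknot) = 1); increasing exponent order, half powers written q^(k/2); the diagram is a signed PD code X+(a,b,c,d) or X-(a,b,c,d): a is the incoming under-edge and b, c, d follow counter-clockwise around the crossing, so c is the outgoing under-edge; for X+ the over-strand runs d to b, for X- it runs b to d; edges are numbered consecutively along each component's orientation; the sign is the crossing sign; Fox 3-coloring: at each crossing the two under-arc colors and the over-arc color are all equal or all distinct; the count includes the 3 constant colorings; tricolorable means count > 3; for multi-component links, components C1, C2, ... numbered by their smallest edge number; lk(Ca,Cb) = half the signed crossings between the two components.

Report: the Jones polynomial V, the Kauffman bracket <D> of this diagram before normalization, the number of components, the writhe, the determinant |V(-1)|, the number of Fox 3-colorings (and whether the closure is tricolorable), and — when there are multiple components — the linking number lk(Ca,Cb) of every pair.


Jones polynomial: V(q) = 1
<D> = -A^3; writhe +1
components 1, writhe +1 (7 crossings)
3-colorings: 3 of 3^7, det 1 — not tricolorable
note: w = +1 (over 7 crossings) is diagram-only; (-A^3)^(-1) removes it from V


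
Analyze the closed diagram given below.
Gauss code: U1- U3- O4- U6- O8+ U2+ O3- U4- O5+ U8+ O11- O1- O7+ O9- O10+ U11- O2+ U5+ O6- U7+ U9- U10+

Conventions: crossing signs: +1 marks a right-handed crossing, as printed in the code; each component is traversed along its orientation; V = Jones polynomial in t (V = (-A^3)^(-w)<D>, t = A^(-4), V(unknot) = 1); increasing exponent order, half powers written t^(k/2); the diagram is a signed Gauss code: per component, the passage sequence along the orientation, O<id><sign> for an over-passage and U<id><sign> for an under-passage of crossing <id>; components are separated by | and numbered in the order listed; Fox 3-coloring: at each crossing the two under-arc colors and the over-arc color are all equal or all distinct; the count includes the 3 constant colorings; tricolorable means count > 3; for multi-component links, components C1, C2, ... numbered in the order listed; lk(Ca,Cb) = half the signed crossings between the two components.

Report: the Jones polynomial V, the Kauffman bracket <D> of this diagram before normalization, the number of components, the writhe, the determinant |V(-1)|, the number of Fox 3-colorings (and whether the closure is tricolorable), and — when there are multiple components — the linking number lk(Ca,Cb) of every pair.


V(t) = -t^-3 + 2t^-2 - 2t^-1 + 3 - 2t + 2t^2 - t^3
bracket: A^-15 - 2A^-11 + 2A^-7 - 3A^-3 + 2A - 2A^5 + A^9, w = -1
1 component, writhe -1, over 11 crossings
det 13, colorings 3 of 3^11 — not tricolorable
observation: det 13 = |V(-1)|; not divisible by 3, so not tricolorable
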